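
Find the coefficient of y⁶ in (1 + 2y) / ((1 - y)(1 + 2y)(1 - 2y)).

127

Partial fractions give a closed form: a_n = (-1)·1^n + (2)·2^n.
At n = 6: a_6 = 127.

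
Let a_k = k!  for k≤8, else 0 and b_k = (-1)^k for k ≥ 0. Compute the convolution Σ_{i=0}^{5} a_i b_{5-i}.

100

This is [x^5] in the product of the two ordinary generating functions.
Σ = 1·(-1) + 1·1 + 2·(-1) + 6·1 + 24·(-1) + 120·1 = 100.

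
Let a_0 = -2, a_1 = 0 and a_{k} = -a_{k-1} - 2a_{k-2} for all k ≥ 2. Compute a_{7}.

The ordinary generating function has denominator 1 + z + 2z^2.
Iterating the recurrence: a_0,…,a_{7} = -2, 0, 4, -4, -4, 12, -4, -20.

-20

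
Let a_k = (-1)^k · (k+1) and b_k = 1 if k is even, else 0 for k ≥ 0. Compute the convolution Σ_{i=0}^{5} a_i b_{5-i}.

The convolution is the t^5 coefficient of A(t)B(t).
Σ = 1·0 − 2·1 + 3·0 − 4·1 + 5·0 − 6·1 = -12.

-12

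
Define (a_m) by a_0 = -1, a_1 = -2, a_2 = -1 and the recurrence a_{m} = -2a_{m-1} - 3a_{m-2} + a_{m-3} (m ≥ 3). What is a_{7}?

-101

The ordinary generating function has denominator 1 + 2q + 3q^2 - q^3.
Iterating the recurrence: a_0,…,a_{7} = -1, -2, -1, 7, -13, 4, 38, -101.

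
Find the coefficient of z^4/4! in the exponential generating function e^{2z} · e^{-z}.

1

The EGF product rule gives c_4 = Σ_{k_1+k_2=4} C(4; k_1,k_2) · ∏ g_i(k_i), where e^{2z} gives (2)^k; e^{-z} gives (-1)^k.
g_1(k) for k = 0…4: 1, 2, 4, 8, 16.
g_2(k) for k = 0…4: 1, -1, 1, -1, 1.
c_4 = Σ_k C(4,k)·g_1(k)·g_2(4−k) = 1·1·1 + 4·2·(-1) + 6·4·1 + 4·8·(-1) + 1·16·1 = 1 − 8 + 24 − 32 + 16 = 1.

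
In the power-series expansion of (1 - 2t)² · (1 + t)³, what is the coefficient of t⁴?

8

(1 - 2t)² has coefficients 1,-4,4 for degrees 0…2.
(1 + t)³ has coefficients 1,3,3,1,0 for degrees 0…4.
[t⁴] = 1·0 − 4·1 + 4·3 = 8.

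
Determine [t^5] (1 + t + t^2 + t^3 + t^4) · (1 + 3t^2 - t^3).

2

(1 + t + t^2 + t^3 + t^4) has coefficients 1,1,1,1,1 for degrees 0…4.
(1 + 3t^2 - t^3) has coefficients 1,0,3,-1,0,0 for degrees 0…5.
[t^5] = 1·0 + 1·0 + 1·(-1) + 1·3 + 1·0 = 2.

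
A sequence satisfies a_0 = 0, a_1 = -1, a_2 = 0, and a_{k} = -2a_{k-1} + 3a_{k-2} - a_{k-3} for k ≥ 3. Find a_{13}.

The ordinary generating function has denominator 1 + 2x - 3x^2 + x^3.
Iterating the recurrence: a_0,…,a_{13} = 0, -1, 0, -3, 7, -23, 70, -216, 665, -2048, 6307, -19423, 59815, -184206.

-184206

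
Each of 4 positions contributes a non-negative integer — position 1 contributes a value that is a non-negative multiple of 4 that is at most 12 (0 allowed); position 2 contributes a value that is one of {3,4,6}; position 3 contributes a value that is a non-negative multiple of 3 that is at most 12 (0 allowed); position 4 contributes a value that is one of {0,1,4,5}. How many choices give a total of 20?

The generating function for the choices is (1 + y⁴ + y⁸ + y¹²)·(y³ + y⁴ + y⁶)·(1 + y³ + y⁶ + y⁹ + y¹²)·(1 + y + y⁴ + y⁵); the count is [y²⁰].
(1 + y⁴ + y⁸ + y¹²) has coefficients 1,0,0,0,1,0,0,0,1,0,0,0,1 for degrees 0…12.
(y³ + y⁴ + y⁶) has coefficients 0,0,0,1,1,0,1,0,0,0,0,0,0,0,0,0,0,0,0,0,0 for degrees 0…20.
Multiplying by (1 + y³ + y⁶ + y⁹ + y¹²) gives running coefficients 0,0,0,1,1,0,2,1,0,2,1,0,2,1,0,2,1,0,1,0,0 for degrees 0…20.
Finally multiplying by (1 + y + y⁴ + y⁵), the product of all factors after the first has coefficients 0,0,0,1,2,1,2,4,3,3,5,4,3,5,4,3,5,4,2,3,3 for degrees 0…20.
[y²⁰] = 1·3 + 1·5 + 1·3 + 1·3 = 14.

14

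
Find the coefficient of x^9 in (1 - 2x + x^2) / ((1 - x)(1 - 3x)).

The denominator gives the recurrence a_n = 4a_(n−1) − 3a_(n−2) for n ≥ 3; the numerator fixes a_0 = 1, a_1 = 2, a_2 = 6.
Iterating: 1, 2, 6, 18, 54, 162, 486, 1458, 4374, 13122, so a_9 = 13122.

13122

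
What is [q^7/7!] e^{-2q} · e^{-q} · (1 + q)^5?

648

The EGF product rule gives c_7 = Σ_{k_1+k_2+k_3=7} C(7; k_1,k_2,k_3) · ∏ g_i(k_i), where e^{-2q} gives (-2)^k; e^{-q} gives (-1)^k; (1+q)^5 gives the falling factorial (5)_k.
g_1(k) for k = 0…7: 1, -2, 4, -8, 16, -32, 64, -128.
g_2(k) for k = 0…7: 1, -1, 1, -1, 1, -1, 1, -1.
g_3(k) for k = 0…7: 1, 5, 20, 60, 120, 120, 0, 0.
First combine the last two factors: h(k) = Σ_j C(k,j)·g_2(j)·g_3(k−j) for k = 0…7: 1, 4, 11, 14, -19, -56, 151, 34.
c_7 = Σ_k C(7,k)·g_1(k)·h(7−k) = 1·1·34 + 7·(-2)·151 + 21·4·(-56) + 35·(-8)·(-19) + 35·16·14 + 21·(-32)·11 + 7·64·4 + 1·(-128)·1 = 34 − 2114 − 4704 + 5320 + 7840 − 7392 + 1792 − 128 = 648.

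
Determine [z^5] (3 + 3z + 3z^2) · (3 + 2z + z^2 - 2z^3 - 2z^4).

(3 + 3z + 3z^2) has coefficients 3,3,3 for degrees 0…2.
(3 + 2z + z^2 - 2z^3 - 2z^4) has coefficients 3,2,1,-2,-2,0 for degrees 0…5.
[z^5] = 3·0 + 3·(-2) + 3·(-2) = -12.

-12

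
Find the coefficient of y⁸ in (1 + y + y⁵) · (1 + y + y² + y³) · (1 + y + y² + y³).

4

(1 + y + y⁵) has coefficients 1,1,0,0,0,1 for degrees 0…5.
(1 + y + y² + y³) has coefficients 1,1,1,1,0,0,0,0,0 for degrees 0…8.
Finally multiplying by (1 + y + y² + y³), the product of all factors after the first has coefficients 1,2,3,4,3,2,1,0,0 for degrees 0…8.
[y⁸] = 1·0 + 1·0 + 1·4 = 4.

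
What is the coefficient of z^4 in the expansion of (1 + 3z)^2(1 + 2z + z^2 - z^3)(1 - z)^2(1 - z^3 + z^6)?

-27

(1 + 3z)^2 has coefficients 1,6,9 for degrees 0…2.
(1 + 2z + z^2 - z^3) has coefficients 1,2,1,-1,0 for degrees 0…4.
Multiplying by (1 - z)^2 gives running coefficients 1,0,-2,-1,3 for degrees 0…4.
Finally multiplying by (1 - z^3 + z^6), the product of all factors after the first has coefficients 1,0,-2,-2,3 for degrees 0…4.
[z^4] = 1·3 + 6·(-2) + 9·(-2) = -27.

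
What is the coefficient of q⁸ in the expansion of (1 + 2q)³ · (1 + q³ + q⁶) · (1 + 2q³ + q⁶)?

(1 + 2q)³ has coefficients 1,6,12,8 for degrees 0…3.
(1 + q³ + q⁶) has coefficients 1,0,0,1,0,0,1,0,0 for degrees 0…8.
Finally multiplying by (1 + 2q³ + q⁶), the product of all factors after the first has coefficients 1,0,0,3,0,0,4,0,0 for degrees 0…8.
[q⁸] = 1·0 + 6·0 + 12·4 + 8·0 = 48.

48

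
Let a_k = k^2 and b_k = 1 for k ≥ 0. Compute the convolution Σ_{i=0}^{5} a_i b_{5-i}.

Write out a_i and b_{5-i} for i = 0,…,5 and sum the products.
Σ = 0·1 + 1·1 + 4·1 + 9·1 + 16·1 + 25·1 = 55.

55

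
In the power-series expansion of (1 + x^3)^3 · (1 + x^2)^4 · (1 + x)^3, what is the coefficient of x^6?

(1 + x^3)^3 has coefficients 1,0,0,3,0,0,3 for degrees 0…6.
(1 + x^2)^4 has coefficients 1,0,4,0,6,0,4 for degrees 0…6.
Finally multiplying by (1 + x)^3, the product of all factors after the first has coefficients 1,3,7,13,18,22,22 for degrees 0…6.
[x^6] = 1·22 + 3·13 + 3·1 = 64.

64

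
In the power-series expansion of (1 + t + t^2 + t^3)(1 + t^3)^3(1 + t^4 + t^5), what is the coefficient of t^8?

(1 + t + t^2 + t^3) has coefficients 1,1,1,1 for degrees 0…3.
(1 + t^3)^3 has coefficients 1,0,0,3,0,0,3,0,0 for degrees 0…8.
Finally multiplying by (1 + t^4 + t^5), the product of all factors after the first has coefficients 1,0,0,3,1,1,3,3,3 for degrees 0…8.
[t^8] = 1·3 + 1·3 + 1·3 + 1·1 = 10.

10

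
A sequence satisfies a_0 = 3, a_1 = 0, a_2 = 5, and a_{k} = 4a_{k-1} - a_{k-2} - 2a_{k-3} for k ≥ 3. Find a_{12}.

The ordinary generating function has denominator 1 - 4x + x^2 + 2x^3.
Iterating the recurrence: a_0,…,a_{12} = 3, 0, 5, 14, 51, 180, 641, 2282, 8127, 28944, 103085, 367142, 1307595.

1307595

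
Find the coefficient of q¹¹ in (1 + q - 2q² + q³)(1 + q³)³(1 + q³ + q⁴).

-5

(1 + q - 2q² + q³) has coefficients 1,1,-2,1 for degrees 0…3.
(1 + q³)³ has coefficients 1,0,0,3,0,0,3,0,0,1,0,0 for degrees 0…11.
Finally multiplying by (1 + q³ + q⁴), the product of all factors after the first has coefficients 1,0,0,4,1,0,6,3,0,4,3,0 for degrees 0…11.
[q¹¹] = 1·0 + 1·3 − 2·4 + 1·0 = -5.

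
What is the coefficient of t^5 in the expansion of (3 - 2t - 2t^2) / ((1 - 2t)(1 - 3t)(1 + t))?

Partial fractions give a closed form: a_n = (-2)·2^n + (19/4)·3^n + (1/4)·(-1)^n.
At n = 5: a_5 = 1090.

1090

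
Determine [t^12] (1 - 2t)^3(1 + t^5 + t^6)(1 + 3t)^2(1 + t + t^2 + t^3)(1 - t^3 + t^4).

-155

(1 - 2t)^3 has coefficients 1,-6,12,-8 for degrees 0…3.
(1 + t^5 + t^6) has coefficients 1,0,0,0,0,1,1,0,0,0,0,0,0 for degrees 0…12.
Multiplying by (1 + 3t)^2 gives running coefficients 1,6,9,0,0,1,7,15,9,0,0,0,0 for degrees 0…12.
Multiplying by (1 + t + t^2 + t^3) gives running coefficients 1,7,16,16,15,10,8,23,32,31,24,9,0 for degrees 0…12.
Finally multiplying by (1 - t^3 + t^4), the product of all factors after the first has coefficients 1,7,16,15,9,1,8,24,37,33,9,0,1 for degrees 0…12.
[t^12] = 1·1 − 6·0 + 12·9 − 8·33 = -155.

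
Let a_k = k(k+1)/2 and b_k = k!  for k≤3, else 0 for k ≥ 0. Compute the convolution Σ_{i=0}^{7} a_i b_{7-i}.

The convolution is the x^7 coefficient of A(x)B(x).
Σ = 0·0 + 1·0 + 3·0 + 6·0 + 10·6 + 15·2 + 21·1 + 28·1 = 139.

139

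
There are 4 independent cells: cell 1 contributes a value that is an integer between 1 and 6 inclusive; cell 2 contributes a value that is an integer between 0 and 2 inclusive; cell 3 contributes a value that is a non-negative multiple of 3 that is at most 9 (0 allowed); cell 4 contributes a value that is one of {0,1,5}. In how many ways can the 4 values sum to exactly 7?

The generating function for the choices is (z + z² + z³ + z⁴ + z⁵ + z⁶)·(1 + z + z²)·(1 + z³ + z⁶ + z⁹)·(1 + z + z⁵); the count is [z⁷].
(z + z² + z³ + z⁴ + z⁵ + z⁶) has coefficients 0,1,1,1,1,1,1 for degrees 0…6.
(1 + z + z²) has coefficients 1,1,1,0,0,0,0,0 for degrees 0…7.
Multiplying by (1 + z³ + z⁶ + z⁹) gives running coefficients 1,1,1,1,1,1,1,1 for degrees 0…7.
Finally multiplying by (1 + z + z⁵), the product of all factors after the first has coefficients 1,2,2,2,2,3,3,3 for degrees 0…7.
[z⁷] = 1·3 + 1·3 + 1·2 + 1·2 + 1·2 + 1·2 = 14.

14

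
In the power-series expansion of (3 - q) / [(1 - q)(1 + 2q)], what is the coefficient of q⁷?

The denominator gives the recurrence a_n = −a_(n−1) + 2a_(n−2) for n ≥ 3; the numerator fixes a_0 = 3, a_1 = -4, a_2 = 10.
Iterating: 3, -4, 10, -18, 38, -74, 150, -298, so a_7 = -298.

-298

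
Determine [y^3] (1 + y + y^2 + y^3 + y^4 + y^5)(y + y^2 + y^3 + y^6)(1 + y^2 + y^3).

(1 + y + y^2 + y^3 + y^4 + y^5) has coefficients 1,1,1,1 for degrees 0…3.
(y + y^2 + y^3 + y^6) has coefficients 0,1,1,1 for degrees 0…3.
Finally multiplying by (1 + y^2 + y^3), the product of all factors after the first has coefficients 0,1,1,2 for degrees 0…3.
[y^3] = 1·2 + 1·1 + 1·1 + 1·0 = 4.

4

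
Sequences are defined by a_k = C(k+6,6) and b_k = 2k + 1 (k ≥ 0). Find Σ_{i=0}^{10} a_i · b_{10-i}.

Write out a_i and b_{10-i} for i = 0,…,10 and sum the products.
Σ = 1·21 + 7·19 + 28·17 + 84·15 + 210·13 + 462·11 + 924·9 + 1716·7 + 3003·5 + 5005·3 + 8008·1 = 68068.

68068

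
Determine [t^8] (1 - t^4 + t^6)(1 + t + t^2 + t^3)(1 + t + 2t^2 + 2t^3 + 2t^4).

-3

(1 - t^4 + t^6) has coefficients 1,0,0,0,-1,0,1 for degrees 0…6.
(1 + t + t^2 + t^3) has coefficients 1,1,1,1,0,0,0,0,0 for degrees 0…8.
Finally multiplying by (1 + t + 2t^2 + 2t^3 + 2t^4), the product of all factors after the first has coefficients 1,2,4,6,7,6,4,2,0 for degrees 0…8.
[t^8] = 1·0 − 1·7 + 1·4 = -3.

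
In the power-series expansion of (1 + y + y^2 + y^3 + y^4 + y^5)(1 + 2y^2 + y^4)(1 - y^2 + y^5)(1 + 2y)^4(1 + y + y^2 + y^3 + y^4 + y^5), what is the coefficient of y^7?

609

(1 + y + y^2 + y^3 + y^4 + y^5) has coefficients 1,1,1,1,1,1 for degrees 0…5.
(1 + 2y^2 + y^4) has coefficients 1,0,2,0,1,0,0,0 for degrees 0…7.
Multiplying by (1 - y^2 + y^5) gives running coefficients 1,0,1,0,-1,1,-1,2 for degrees 0…7.
Multiplying by (1 + 2y)^4 gives running coefficients 1,8,25,40,39,25,-1,-14 for degrees 0…7.
Finally multiplying by (1 + y + y^2 + y^3 + y^4 + y^5), the product of all factors after the first has coefficients 1,9,34,74,113,138,136,114 for degrees 0…7.
[y^7] = 1·114 + 1·136 + 1·138 + 1·113 + 1·74 + 1·34 = 609.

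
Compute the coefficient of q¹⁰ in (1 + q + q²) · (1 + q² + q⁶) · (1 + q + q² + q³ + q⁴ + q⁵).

(1 + q + q²) has coefficients 1,1,1 for degrees 0…2.
(1 + q² + q⁶) has coefficients 1,0,1,0,0,0,1,0,0,0,0 for degrees 0…10.
Finally multiplying by (1 + q + q² + q³ + q⁴ + q⁵), the product of all factors after the first has coefficients 1,1,2,2,2,2,2,2,1,1,1 for degrees 0…10.
[q¹⁰] = 1·1 + 1·1 + 1·1 = 3.

3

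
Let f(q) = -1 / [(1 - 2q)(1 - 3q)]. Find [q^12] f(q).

Partial fractions give a closed form: a_n = (2)·2^n + (-3)·3^n.
At n = 12: a_12 = -1586131.

-1586131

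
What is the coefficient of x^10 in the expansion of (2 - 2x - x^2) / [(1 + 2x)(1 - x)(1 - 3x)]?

65705

Partial fractions give a closed form: a_n = (11/15)·(-2)^n + (1/6)·1^n + (11/10)·3^n.
At n = 10: a_10 = 65705.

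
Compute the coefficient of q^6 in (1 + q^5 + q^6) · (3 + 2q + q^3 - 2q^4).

5

(1 + q^5 + q^6) has coefficients 1,0,0,0,0,1,1 for degrees 0…6.
(3 + 2q + q^3 - 2q^4) has coefficients 3,2,0,1,-2,0,0 for degrees 0…6.
[q^6] = 1·0 + 1·2 + 1·3 = 5.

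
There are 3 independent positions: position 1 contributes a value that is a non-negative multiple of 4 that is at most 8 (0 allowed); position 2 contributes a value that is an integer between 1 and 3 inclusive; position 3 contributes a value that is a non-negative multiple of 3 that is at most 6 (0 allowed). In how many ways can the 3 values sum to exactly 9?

The generating function for the choices is (1 + z^4 + z^8)·(z + z^2 + z^3)·(1 + z^3 + z^6); the count is [z^9].
(1 + z^4 + z^8) has coefficients 1,0,0,0,1,0,0,0,1 for degrees 0…8.
(z + z^2 + z^3) has coefficients 0,1,1,1,0,0,0,0,0,0 for degrees 0…9.
Finally multiplying by (1 + z^3 + z^6), the product of all factors after the first has coefficients 0,1,1,1,1,1,1,1,1,1 for degrees 0…9.
[z^9] = 1·1 + 1·1 + 1·1 = 3.

3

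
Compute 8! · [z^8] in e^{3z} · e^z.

65536

The EGF product rule gives c_8 = Σ_{k_1+k_2=8} C(8; k_1,k_2) · ∏ g_i(k_i), where e^{3z} gives (3)^k; e^z gives (1)^k.
g_1(k) for k = 0…8: 1, 3, 9, 27, 81, 243, 729, 2187, 6561.
g_2(k) for k = 0…8: 1, 1, 1, 1, 1, 1, 1, 1, 1.
c_8 = Σ_k C(8,k)·g_1(k)·g_2(8−k) = 1·1·1 + 8·3·1 + 28·9·1 + 56·27·1 + 70·81·1 + 56·243·1 + 28·729·1 + 8·2187·1 + 1·6561·1 = 1 + 24 + 252 + 1512 + 5670 + 13608 + 20412 + 17496 + 6561 = 65536.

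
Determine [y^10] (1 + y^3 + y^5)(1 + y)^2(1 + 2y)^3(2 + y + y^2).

(1 + y^3 + y^5) has coefficients 1,0,0,1,0,1 for degrees 0…5.
(1 + y)^2 has coefficients 1,2,1,0,0,0,0,0,0,0,0 for degrees 0…10.
Multiplying by (1 + 2y)^3 gives running coefficients 1,8,25,38,28,8,0,0,0,0,0 for degrees 0…10.
Finally multiplying by (2 + y + y^2), the product of all factors after the first has coefficients 2,17,59,109,119,82,36,8,0,0,0 for degrees 0…10.
[y^10] = 1·0 + 1·8 + 1·82 = 90.

90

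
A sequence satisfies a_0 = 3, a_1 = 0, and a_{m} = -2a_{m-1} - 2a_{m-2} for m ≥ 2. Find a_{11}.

The ordinary generating function has denominator 1 + 2t + 2t^2.
Iterating the recurrence: a_0,…,a_{11} = 3, 0, -6, 12, -12, 0, 24, -48, 48, 0, -96, 192.

192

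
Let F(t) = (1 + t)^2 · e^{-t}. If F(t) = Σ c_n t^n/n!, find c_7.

-29

The EGF product rule gives c_7 = Σ_{k_1+k_2=7} C(7; k_1,k_2) · ∏ g_i(k_i), where (1+t)^2 gives the falling factorial (2)_k; e^{-t} gives (-1)^k.
g_1(k) for k = 0…7: 1, 2, 2, 0, 0, 0, 0, 0.
g_2(k) for k = 0…7: 1, -1, 1, -1, 1, -1, 1, -1.
c_7 = Σ_k C(7,k)·g_1(k)·g_2(7−k) = 1·1·(-1) + 7·2·1 + 21·2·(-1) = −1 + 14 − 42 = -29.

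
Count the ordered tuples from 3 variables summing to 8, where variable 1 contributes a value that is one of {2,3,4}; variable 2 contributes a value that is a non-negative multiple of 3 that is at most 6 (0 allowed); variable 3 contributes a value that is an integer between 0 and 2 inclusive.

3

The generating function for the choices is (x^2 + x^3 + x^4)·(1 + x^3 + x^6)·(1 + x + x^2); the count is [x^8].
(x^2 + x^3 + x^4) has coefficients 0,0,1,1,1 for degrees 0…4.
(1 + x^3 + x^6) has coefficients 1,0,0,1,0,0,1,0,0 for degrees 0…8.
Finally multiplying by (1 + x + x^2), the product of all factors after the first has coefficients 1,1,1,1,1,1,1,1,1 for degrees 0…8.
[x^8] = 1·1 + 1·1 + 1·1 = 3.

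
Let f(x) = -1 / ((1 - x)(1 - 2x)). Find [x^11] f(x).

Partial fractions give a closed form: a_n = (1)·1^n + (-2)·2^n.
At n = 11: a_11 = -4095.

-4095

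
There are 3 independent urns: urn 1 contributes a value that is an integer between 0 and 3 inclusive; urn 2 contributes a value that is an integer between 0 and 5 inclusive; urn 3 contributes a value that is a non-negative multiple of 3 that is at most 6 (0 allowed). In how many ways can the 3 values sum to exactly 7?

8

The generating function for the choices is (1 + y + y^2 + y^3)·(1 + y + y^2 + y^3 + y^4 + y^5)·(1 + y^3 + y^6); the count is [y^7].
(1 + y + y^2 + y^3) has coefficients 1,1,1,1 for degrees 0…3.
(1 + y + y^2 + y^3 + y^4 + y^5) has coefficients 1,1,1,1,1,1,0,0 for degrees 0…7.
Finally multiplying by (1 + y^3 + y^6), the product of all factors after the first has coefficients 1,1,1,2,2,2,2,2 for degrees 0…7.
[y^7] = 1·2 + 1·2 + 1·2 + 1·2 = 8.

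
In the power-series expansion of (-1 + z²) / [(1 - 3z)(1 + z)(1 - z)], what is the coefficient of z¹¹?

The denominator gives the recurrence a_n = 3a_(n−1) + a_(n−2) − 3a_(n−3) for n ≥ 3; the numerator fixes a_0 = -1, a_1 = -3, a_2 = -9.
Iterating: -1, -3, -9, -27, -81, -243, -729, -2187, -6561, -19683, -59049, -177147, so a_11 = -177147.

-177147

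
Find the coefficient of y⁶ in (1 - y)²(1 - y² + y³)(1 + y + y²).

(1 - y)² has coefficients 1,-2,1 for degrees 0…2.
(1 - y² + y³) has coefficients 1,0,-1,1,0,0,0 for degrees 0…6.
Finally multiplying by (1 + y + y²), the product of all factors after the first has coefficients 1,1,0,0,0,1,0 for degrees 0…6.
[y⁶] = 1·0 − 2·1 + 1·0 = -2.

-2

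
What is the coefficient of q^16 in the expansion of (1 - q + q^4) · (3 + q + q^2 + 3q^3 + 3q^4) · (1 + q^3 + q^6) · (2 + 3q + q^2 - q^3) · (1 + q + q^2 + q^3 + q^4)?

(1 - q + q^4) has coefficients 1,-1,0,0,1 for degrees 0…4.
(3 + q + q^2 + 3q^3 + 3q^4) has coefficients 3,1,1,3,3,0,0,0,0,0,0,0,0,0,0,0,0 for degrees 0…16.
Multiplying by (1 + q^3 + q^6) gives running coefficients 3,1,1,6,4,1,6,4,1,3,3,0,0,0,0,0,0 for degrees 0…16.
Multiplying by (2 + 3q + q^2 - q^3) gives running coefficients 6,11,8,13,26,19,13,23,19,7,12,11,0,-3,0,0,0 for degrees 0…16.
Finally multiplying by (1 + q + q^2 + q^3 + q^4), the product of all factors after the first has coefficients 6,17,25,38,64,77,79,94,100,81,74,72,49,27,20,8,-3 for degrees 0…16.
[q^16] = 1·(-3) − 1·8 + 1·49 = 38.

38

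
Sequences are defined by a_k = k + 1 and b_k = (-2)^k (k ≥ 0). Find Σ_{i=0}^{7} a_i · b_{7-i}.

This is [x^7] in the product of the two ordinary generating functions.
Σ = 1·(-128) + 2·64 + 3·(-32) + 4·16 + 5·(-8) + 6·4 + 7·(-2) + 8·1 = -54.

-54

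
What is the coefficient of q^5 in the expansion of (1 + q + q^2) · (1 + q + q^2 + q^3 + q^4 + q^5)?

(1 + q + q^2) has coefficients 1,1,1 for degrees 0…2.
(1 + q + q^2 + q^3 + q^4 + q^5) has coefficients 1,1,1,1,1,1 for degrees 0…5.
[q^5] = 1·1 + 1·1 + 1·1 = 3.

3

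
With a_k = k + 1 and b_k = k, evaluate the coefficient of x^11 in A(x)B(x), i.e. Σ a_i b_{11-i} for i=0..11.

286

Write out a_i and b_{11-i} for i = 0,…,11 and sum the products.
Σ = 1·11 + 2·10 + 3·9 + 4·8 + 5·7 + 6·6 + 7·5 + 8·4 + 9·3 + 10·2 + 11·1 + 12·0 = 286.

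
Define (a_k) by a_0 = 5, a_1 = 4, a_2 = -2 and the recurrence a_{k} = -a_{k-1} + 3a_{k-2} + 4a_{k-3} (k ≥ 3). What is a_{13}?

4184

The ordinary generating function has denominator 1 + x - 3x^2 - 4x^3.
Iterating the recurrence: a_0,…,a_{13} = 5, 4, -2, 34, -24, 118, -54, 312, -2, 722, 520, 1638, 2810, 4184.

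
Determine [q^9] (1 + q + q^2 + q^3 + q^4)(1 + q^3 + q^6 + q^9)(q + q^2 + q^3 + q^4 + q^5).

8

(1 + q + q^2 + q^3 + q^4) has coefficients 1,1,1,1,1 for degrees 0…4.
(1 + q^3 + q^6 + q^9) has coefficients 1,0,0,1,0,0,1,0,0,1 for degrees 0…9.
Finally multiplying by (q + q^2 + q^3 + q^4 + q^5), the product of all factors after the first has coefficients 0,1,1,1,2,2,1,2,2,1 for degrees 0…9.
[q^9] = 1·1 + 1·2 + 1·2 + 1·1 + 1·2 = 8.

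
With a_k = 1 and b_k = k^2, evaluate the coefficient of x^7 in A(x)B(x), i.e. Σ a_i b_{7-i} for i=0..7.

Write out a_i and b_{7-i} for i = 0,…,7 and sum the products.
Σ = 1·49 + 1·36 + 1·25 + 1·16 + 1·9 + 1·4 + 1·1 + 1·0 = 140.

140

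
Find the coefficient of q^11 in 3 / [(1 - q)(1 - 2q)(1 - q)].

24534

The denominator gives the recurrence a_n = 4a_(n−1) − 5a_(n−2) + 2a_(n−3) for n ≥ 3; the numerator fixes a_0 = 3, a_1 = 12, a_2 = 33.
Iterating: 3, 12, 33, 78, 171, 360, 741, 1506, 3039, 6108, 12249, 24534, so a_11 = 24534.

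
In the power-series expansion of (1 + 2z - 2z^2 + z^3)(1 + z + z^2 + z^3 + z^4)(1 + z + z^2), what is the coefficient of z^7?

1

(1 + 2z - 2z^2 + z^3) has coefficients 1,2,-2,1 for degrees 0…3.
(1 + z + z^2 + z^3 + z^4) has coefficients 1,1,1,1,1,0,0,0 for degrees 0…7.
Finally multiplying by (1 + z + z^2), the product of all factors after the first has coefficients 1,2,3,3,3,2,1,0 for degrees 0…7.
[z^7] = 1·0 + 2·1 − 2·2 + 1·3 = 1.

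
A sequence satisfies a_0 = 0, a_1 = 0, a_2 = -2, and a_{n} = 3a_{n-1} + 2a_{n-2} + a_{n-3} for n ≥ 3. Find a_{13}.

-2396426

The ordinary generating function has denominator 1 - 3t - 2t^2 - t^3.
Iterating the recurrence: a_0,…,a_{13} = 0, 0, -2, -6, -22, -80, -290, -1052, -3816, -13842, -50210, -182130, -660652, -2396426.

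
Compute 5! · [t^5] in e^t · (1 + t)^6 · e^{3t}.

55024

The EGF product rule gives c_5 = Σ_{k_1+k_2+k_3=5} C(5; k_1,k_2,k_3) · ∏ g_i(k_i), where e^t gives (1)^k; (1+t)^6 gives the falling factorial (6)_k; e^{3t} gives (3)^k.
g_1(k) for k = 0…5: 1, 1, 1, 1, 1, 1.
g_2(k) for k = 0…5: 1, 6, 30, 120, 360, 720.
g_3(k) for k = 0…5: 1, 3, 9, 27, 81, 243.
First combine the last two factors: h(k) = Σ_j C(k,j)·g_2(j)·g_3(k−j) for k = 0…5: 1, 9, 75, 579, 4149, 27693.
c_5 = Σ_k C(5,k)·g_1(k)·h(5−k) = 1·1·27693 + 5·1·4149 + 10·1·579 + 10·1·75 + 5·1·9 + 1·1·1 = 27693 + 20745 + 5790 + 750 + 45 + 1 = 55024.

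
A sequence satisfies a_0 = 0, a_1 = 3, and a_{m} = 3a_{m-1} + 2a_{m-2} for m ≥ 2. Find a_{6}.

The ordinary generating function has denominator 1 - 3z - 2z^2.
Iterating the recurrence: a_0,…,a_{6} = 0, 3, 9, 33, 117, 417, 1485.

1485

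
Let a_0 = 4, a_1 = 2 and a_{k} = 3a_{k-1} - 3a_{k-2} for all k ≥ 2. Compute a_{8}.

The ordinary generating function has denominator 1 - 3z + 3z^2.
Iterating the recurrence: a_0,…,a_{8} = 4, 2, -6, -24, -54, -90, -108, -54, 162.

162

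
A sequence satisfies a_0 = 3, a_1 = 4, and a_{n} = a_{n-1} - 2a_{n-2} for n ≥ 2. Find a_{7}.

The ordinary generating function has denominator 1 - y + 2y^2.
Iterating the recurrence: a_0,…,a_{7} = 3, 4, -2, -10, -6, 14, 26, -2.

-2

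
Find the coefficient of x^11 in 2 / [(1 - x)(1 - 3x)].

Partial fractions give a closed form: a_n = (-1)·1^n + (3)·3^n.
At n = 11: a_11 = 531440.

531440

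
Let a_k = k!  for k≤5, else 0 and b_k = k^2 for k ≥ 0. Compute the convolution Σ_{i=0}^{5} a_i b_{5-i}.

The convolution is the t^5 coefficient of A(t)B(t).
Σ = 1·25 + 1·16 + 2·9 + 6·4 + 24·1 + 120·0 = 107.

107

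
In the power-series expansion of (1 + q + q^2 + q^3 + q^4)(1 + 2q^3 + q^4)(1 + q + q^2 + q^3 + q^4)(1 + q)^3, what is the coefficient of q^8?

(1 + q + q^2 + q^3 + q^4) has coefficients 1,1,1,1,1 for degrees 0…4.
(1 + 2q^3 + q^4) has coefficients 1,0,0,2,1,0,0,0,0 for degrees 0…8.
Multiplying by (1 + q + q^2 + q^3 + q^4) gives running coefficients 1,1,1,3,4,3,3,3,1 for degrees 0…8.
Finally multiplying by (1 + q)^3, the product of all factors after the first has coefficients 1,4,7,10,17,25,27,25,22 for degrees 0…8.
[q^8] = 1·22 + 1·25 + 1·27 + 1·25 + 1·17 = 116.

116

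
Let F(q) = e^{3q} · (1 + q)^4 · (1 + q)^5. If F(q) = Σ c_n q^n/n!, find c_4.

The EGF product rule gives c_4 = Σ_{k_1+k_2+k_3=4} C(4; k_1,k_2,k_3) · ∏ g_i(k_i), where e^{3q} gives (3)^k; (1+q)^4 gives the falling factorial (4)_k; (1+q)^5 gives the falling factorial (5)_k.
g_1(k) for k = 0…4: 1, 3, 9, 27, 81.
g_2(k) for k = 0…4: 1, 4, 12, 24, 24.
g_3(k) for k = 0…4: 1, 5, 20, 60, 120.
First combine the last two factors: h(k) = Σ_j C(k,j)·g_2(j)·g_3(k−j) for k = 0…4: 1, 9, 72, 504, 3024.
c_4 = Σ_k C(4,k)·g_1(k)·h(4−k) = 1·1·3024 + 4·3·504 + 6·9·72 + 4·27·9 + 1·81·1 = 3024 + 6048 + 3888 + 972 + 81 = 14013.

14013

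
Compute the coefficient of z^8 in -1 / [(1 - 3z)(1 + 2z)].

-4039

Partial fractions give a closed form: a_n = (-3/5)·3^n + (-2/5)·(-2)^n.
At n = 8: a_8 = -4039.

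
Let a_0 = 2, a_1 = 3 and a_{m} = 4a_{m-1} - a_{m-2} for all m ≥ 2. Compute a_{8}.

The ordinary generating function has denominator 1 - 4z + z^2.
Iterating the recurrence: a_0,…,a_{8} = 2, 3, 10, 37, 138, 515, 1922, 7173, 26770.

26770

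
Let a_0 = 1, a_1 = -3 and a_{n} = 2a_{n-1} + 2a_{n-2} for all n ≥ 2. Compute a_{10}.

The ordinary generating function has denominator 1 - 2x - 2x^2.
Iterating the recurrence: a_0,…,a_{10} = 1, -3, -4, -14, -36, -100, -272, -744, -2032, -5552, -15168.

-15168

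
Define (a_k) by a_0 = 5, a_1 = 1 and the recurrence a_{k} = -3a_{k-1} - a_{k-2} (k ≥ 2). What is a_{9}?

The ordinary generating function has denominator 1 + 3y + y^2.
Iterating the recurrence: a_0,…,a_{9} = 5, 1, -8, 23, -61, 160, -419, 1097, -2872, 7519.

7519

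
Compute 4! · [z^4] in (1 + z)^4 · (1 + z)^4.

The EGF product rule gives c_4 = Σ_{k_1+k_2=4} C(4; k_1,k_2) · ∏ g_i(k_i), where (1+z)^4 gives the falling factorial (4)_k; (1+z)^4 gives the falling factorial (4)_k.
g_1(k) for k = 0…4: 1, 4, 12, 24, 24.
g_2(k) for k = 0…4: 1, 4, 12, 24, 24.
c_4 = Σ_k C(4,k)·g_1(k)·g_2(4−k) = 1·1·24 + 4·4·24 + 6·12·12 + 4·24·4 + 1·24·1 = 24 + 384 + 864 + 384 + 24 = 1680.

1680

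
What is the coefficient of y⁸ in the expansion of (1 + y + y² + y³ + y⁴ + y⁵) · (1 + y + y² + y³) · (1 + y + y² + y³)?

10

(1 + y + y² + y³ + y⁴ + y⁵) has coefficients 1,1,1,1,1,1 for degrees 0…5.
(1 + y + y² + y³) has coefficients 1,1,1,1,0,0,0,0,0 for degrees 0…8.
Finally multiplying by (1 + y + y² + y³), the product of all factors after the first has coefficients 1,2,3,4,3,2,1,0,0 for degrees 0…8.
[y⁸] = 1·0 + 1·0 + 1·1 + 1·2 + 1·3 + 1·4 = 10.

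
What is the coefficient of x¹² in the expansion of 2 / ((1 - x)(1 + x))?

The denominator gives the recurrence a_n = a_(n−2) for n ≥ 2; the numerator fixes a_0 = 2, a_1 = 0.
Iterating: 2, 0, 2, 0, 2, 0, 2, 0, 2, 0, 2, 0, 2, so a_12 = 2.

2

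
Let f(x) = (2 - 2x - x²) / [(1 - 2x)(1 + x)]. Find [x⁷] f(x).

The denominator gives the recurrence a_n = a_(n−1) + 2a_(n−2) for n ≥ 3; the numerator fixes a_0 = 2, a_1 = 0, a_2 = 3.
Iterating: 2, 0, 3, 3, 9, 15, 33, 63, so a_7 = 63.

63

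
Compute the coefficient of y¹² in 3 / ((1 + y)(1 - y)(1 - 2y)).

Partial fractions give a closed form: a_n = (1/2)·(-1)^n + (-3/2)·1^n + (4)·2^n.
At n = 12: a_12 = 16383.

16383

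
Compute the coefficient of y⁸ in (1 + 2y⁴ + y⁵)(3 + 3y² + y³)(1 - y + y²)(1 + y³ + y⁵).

(1 + 2y⁴ + y⁵) has coefficients 1,0,0,0,2,1 for degrees 0…5.
(3 + 3y² + y³) has coefficients 3,0,3,1,0,0,0,0,0 for degrees 0…8.
Multiplying by (1 - y + y²) gives running coefficients 3,-3,6,-2,2,1,0,0,0 for degrees 0…8.
Finally multiplying by (1 + y³ + y⁵), the product of all factors after the first has coefficients 3,-3,6,1,-1,10,-5,8,-1 for degrees 0…8.
[y⁸] = 1·(-1) + 2·(-1) + 1·1 = -2.

-2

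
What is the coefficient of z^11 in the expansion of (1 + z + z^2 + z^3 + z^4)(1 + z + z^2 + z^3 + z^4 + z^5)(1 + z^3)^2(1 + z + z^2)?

33

(1 + z + z^2 + z^3 + z^4) has coefficients 1,1,1,1,1 for degrees 0…4.
(1 + z + z^2 + z^3 + z^4 + z^5) has coefficients 1,1,1,1,1,1,0,0,0,0,0,0 for degrees 0…11.
Multiplying by (1 + z^3)^2 gives running coefficients 1,1,1,3,3,3,3,3,3,1,1,1 for degrees 0…11.
Finally multiplying by (1 + z + z^2), the product of all factors after the first has coefficients 1,2,3,5,7,9,9,9,9,7,5,3 for degrees 0…11.
[z^11] = 1·3 + 1·5 + 1·7 + 1·9 + 1·9 = 33.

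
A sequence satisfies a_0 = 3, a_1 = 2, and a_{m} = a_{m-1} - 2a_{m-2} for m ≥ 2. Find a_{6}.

The ordinary generating function has denominator 1 - z + 2z^2.
Iterating the recurrence: a_0,…,a_{6} = 3, 2, -4, -8, 0, 16, 16.

16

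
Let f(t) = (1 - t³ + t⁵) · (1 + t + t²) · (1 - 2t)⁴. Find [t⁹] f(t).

(1 - t³ + t⁵) has coefficients 1,0,0,-1,0,1 for degrees 0…5.
(1 + t + t²) has coefficients 1,1,1,0,0,0,0,0,0,0 for degrees 0…9.
Finally multiplying by (1 - 2t)⁴, the product of all factors after the first has coefficients 1,-7,17,-16,8,-16,16,0,0,0 for degrees 0…9.
[t⁹] = 1·0 − 1·16 + 1·8 = -8.

-8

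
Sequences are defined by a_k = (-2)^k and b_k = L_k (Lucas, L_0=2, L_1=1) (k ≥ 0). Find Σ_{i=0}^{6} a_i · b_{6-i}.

136

This is [x^6] in the product of the two ordinary generating functions.
Σ = 1·18 − 2·11 + 4·7 − 8·4 + 16·3 − 32·1 + 64·2 = 136.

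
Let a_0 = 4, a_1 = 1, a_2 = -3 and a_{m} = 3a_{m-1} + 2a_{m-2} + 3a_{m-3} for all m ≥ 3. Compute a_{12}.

412707

The ordinary generating function has denominator 1 - 3z - 2z^2 - 3z^3.
Iterating the recurrence: a_0,…,a_{12} = 4, 1, -3, 5, 12, 37, 150, 560, 2091, 7843, 29391, 110132, 412707.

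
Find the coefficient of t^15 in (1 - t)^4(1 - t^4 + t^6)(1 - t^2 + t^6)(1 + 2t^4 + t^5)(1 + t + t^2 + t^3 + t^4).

(1 - t)^4 has coefficients 1,-4,6,-4,1 for degrees 0…4.
(1 - t^4 + t^6) has coefficients 1,0,0,0,-1,0,1,0,0,0,0,0,0,0,0,0 for degrees 0…15.
Multiplying by (1 - t^2 + t^6) gives running coefficients 1,0,-1,0,-1,0,3,0,-1,0,-1,0,1,0,0,0 for degrees 0…15.
Multiplying by (1 + 2t^4 + t^5) gives running coefficients 1,0,-1,0,1,1,1,-1,-3,-1,5,3,-1,-1,-2,-1 for degrees 0…15.
Finally multiplying by (1 + t + t^2 + t^3 + t^4), the product of all factors after the first has coefficients 1,1,0,0,1,1,2,2,-1,-3,1,3,3,5,4,-2 for degrees 0…15.
[t^15] = 1·(-2) − 4·4 + 6·5 − 4·3 + 1·3 = 3.

3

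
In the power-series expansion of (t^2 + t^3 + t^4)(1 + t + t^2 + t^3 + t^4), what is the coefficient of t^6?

(t^2 + t^3 + t^4) has coefficients 0,0,1,1,1 for degrees 0…4.
(1 + t + t^2 + t^3 + t^4) has coefficients 1,1,1,1,1,0,0 for degrees 0…6.
[t^6] = 1·1 + 1·1 + 1·1 = 3.

3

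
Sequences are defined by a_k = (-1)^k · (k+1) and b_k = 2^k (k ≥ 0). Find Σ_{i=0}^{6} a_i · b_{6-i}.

This is [x^6] in the product of the two ordinary generating functions.
Σ = 1·64 − 2·32 + 3·16 − 4·8 + 5·4 − 6·2 + 7·1 = 31.

31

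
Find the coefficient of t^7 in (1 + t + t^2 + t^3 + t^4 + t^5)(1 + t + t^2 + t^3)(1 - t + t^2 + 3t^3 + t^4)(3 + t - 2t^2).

(1 + t + t^2 + t^3 + t^4 + t^5) has coefficients 1,1,1,1,1,1 for degrees 0…5.
(1 + t + t^2 + t^3) has coefficients 1,1,1,1,0,0,0,0 for degrees 0…7.
Multiplying by (1 - t + t^2 + 3t^3 + t^4) gives running coefficients 1,0,1,4,4,5,4,1 for degrees 0…7.
Finally multiplying by (3 + t - 2t^2), the product of all factors after the first has coefficients 3,1,1,13,14,11,9,-3 for degrees 0…7.
[t^7] = 1·(-3) + 1·9 + 1·11 + 1·14 + 1·13 + 1·1 = 45.

45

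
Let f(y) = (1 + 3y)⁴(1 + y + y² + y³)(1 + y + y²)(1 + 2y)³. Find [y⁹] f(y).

(1 + 3y)⁴ has coefficients 1,12,54,108,81 for degrees 0…4.
(1 + y + y² + y³) has coefficients 1,1,1,1,0,0,0,0,0,0 for degrees 0…9.
Multiplying by (1 + y + y²) gives running coefficients 1,2,3,3,2,1,0,0,0,0 for degrees 0…9.
Finally multiplying by (1 + 2y)³, the product of all factors after the first has coefficients 1,8,27,53,72,73,54,28,8,0 for degrees 0…9.
[y⁹] = 1·0 + 12·8 + 54·28 + 108·54 + 81·73 = 13353.

13353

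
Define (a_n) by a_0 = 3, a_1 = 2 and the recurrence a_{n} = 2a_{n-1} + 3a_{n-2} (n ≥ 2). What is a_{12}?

664303

The ordinary generating function has denominator 1 - 2z - 3z^2.
Iterating the recurrence: a_0,…,a_{12} = 3, 2, 13, 32, 103, 302, 913, 2732, 8203, 24602, 73813, 221432, 664303.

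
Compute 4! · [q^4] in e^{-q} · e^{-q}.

16

The EGF product rule gives c_4 = Σ_{k_1+k_2=4} C(4; k_1,k_2) · ∏ g_i(k_i), where e^{-q} gives (-1)^k; e^{-q} gives (-1)^k.
g_1(k) for k = 0…4: 1, -1, 1, -1, 1.
g_2(k) for k = 0…4: 1, -1, 1, -1, 1.
c_4 = Σ_k C(4,k)·g_1(k)·g_2(4−k) = 1·1·1 + 4·(-1)·(-1) + 6·1·1 + 4·(-1)·(-1) + 1·1·1 = 1 + 4 + 6 + 4 + 1 = 16.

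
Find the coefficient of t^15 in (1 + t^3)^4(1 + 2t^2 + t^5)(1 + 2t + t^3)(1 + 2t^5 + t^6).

71

(1 + t^3)^4 has coefficients 1,0,0,4,0,0,6,0,0,4,0,0,1 for degrees 0…12.
(1 + 2t^2 + t^5) has coefficients 1,0,2,0,0,1,0,0,0,0,0,0,0,0,0,0 for degrees 0…15.
Multiplying by (1 + 2t + t^3) gives running coefficients 1,2,2,5,0,3,2,0,1,0,0,0,0,0,0,0 for degrees 0…15.
Finally multiplying by (1 + 2t^5 + t^6), the product of all factors after the first has coefficients 1,2,2,5,0,5,7,6,13,5,6,7,2,2,1,0 for degrees 0…15.
[t^15] = 1·0 + 4·2 + 6·5 + 4·7 + 1·5 = 71.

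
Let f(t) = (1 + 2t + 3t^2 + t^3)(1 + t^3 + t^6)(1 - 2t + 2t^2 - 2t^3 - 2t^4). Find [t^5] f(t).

-7

(1 + 2t + 3t^2 + t^3) has coefficients 1,2,3,1 for degrees 0…3.
(1 + t^3 + t^6) has coefficients 1,0,0,1,0,0 for degrees 0…5.
Finally multiplying by (1 - 2t + 2t^2 - 2t^3 - 2t^4), the product of all factors after the first has coefficients 1,-2,2,-1,-4,2 for degrees 0…5.
[t^5] = 1·2 + 2·(-4) + 3·(-1) + 1·2 = -7.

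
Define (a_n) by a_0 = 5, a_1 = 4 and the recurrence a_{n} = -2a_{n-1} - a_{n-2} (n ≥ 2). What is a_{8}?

The ordinary generating function has denominator 1 + 2t + t^2.
Iterating the recurrence: a_0,…,a_{8} = 5, 4, -13, 22, -31, 40, -49, 58, -67.

-67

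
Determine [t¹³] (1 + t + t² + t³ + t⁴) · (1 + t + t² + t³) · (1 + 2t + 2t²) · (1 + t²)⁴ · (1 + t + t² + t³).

558

(1 + t + t² + t³ + t⁴) has coefficients 1,1,1,1,1 for degrees 0…4.
(1 + t + t² + t³) has coefficients 1,1,1,1,0,0,0,0,0,0,0,0,0,0 for degrees 0…13.
Multiplying by (1 + 2t + 2t²) gives running coefficients 1,3,5,5,4,2,0,0,0,0,0,0,0,0 for degrees 0…13.
Multiplying by (1 + t²)⁴ gives running coefficients 1,3,9,17,30,40,50,50,45,35,21,13,4,2 for degrees 0…13.
Finally multiplying by (1 + t + t² + t³), the product of all factors after the first has coefficients 1,4,13,30,59,96,137,170,185,180,151,114,73,40 for degrees 0…13.
[t¹³] = 1·40 + 1·73 + 1·114 + 1·151 + 1·180 = 558.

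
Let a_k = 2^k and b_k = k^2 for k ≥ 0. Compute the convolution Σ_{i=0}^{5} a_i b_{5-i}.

141

This is [x^5] in the product of the two ordinary generating functions.
Σ = 1·25 + 2·16 + 4·9 + 8·4 + 16·1 + 32·0 = 141.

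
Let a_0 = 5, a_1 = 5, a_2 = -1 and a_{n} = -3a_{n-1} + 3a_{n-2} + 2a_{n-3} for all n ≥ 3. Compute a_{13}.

The ordinary generating function has denominator 1 + 3x - 3x^2 - 2x^3.
Iterating the recurrence: a_0,…,a_{13} = 5, 5, -1, 28, -77, 313, -1114, 4127, -15097, 55444, -203369, 746245, -2737954, 10045859.

10045859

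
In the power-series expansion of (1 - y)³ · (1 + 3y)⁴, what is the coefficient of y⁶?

(1 - y)³ has coefficients 1,-3,3,-1 for degrees 0…3.
(1 + 3y)⁴ has coefficients 1,12,54,108,81,0,0 for degrees 0…6.
[y⁶] = 1·0 − 3·0 + 3·81 − 1·108 = 135.

135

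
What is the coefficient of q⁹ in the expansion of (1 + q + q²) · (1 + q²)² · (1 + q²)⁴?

15

(1 + q + q²) has coefficients 1,1,1 for degrees 0…2.
(1 + q²)² has coefficients 1,0,2,0,1,0,0,0,0,0 for degrees 0…9.
Finally multiplying by (1 + q²)⁴, the product of all factors after the first has coefficients 1,0,6,0,15,0,20,0,15,0 for degrees 0…9.
[q⁹] = 1·0 + 1·15 + 1·0 = 15.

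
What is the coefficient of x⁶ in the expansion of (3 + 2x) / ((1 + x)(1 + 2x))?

255

Partial fractions give a closed form: a_n = (-1)·(-1)^n + (4)·(-2)^n.
At n = 6: a_6 = 255.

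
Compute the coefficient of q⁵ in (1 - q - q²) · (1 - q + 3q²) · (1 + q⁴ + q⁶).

(1 - q - q²) has coefficients 1,-1,-1 for degrees 0…2.
(1 - q + 3q²) has coefficients 1,-1,3,0,0,0 for degrees 0…5.
Finally multiplying by (1 + q⁴ + q⁶), the product of all factors after the first has coefficients 1,-1,3,0,1,-1 for degrees 0…5.
[q⁵] = 1·(-1) − 1·1 − 1·0 = -2.

-2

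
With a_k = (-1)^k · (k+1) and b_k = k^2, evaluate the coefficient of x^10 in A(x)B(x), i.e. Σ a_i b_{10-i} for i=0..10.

30

Write out a_i and b_{10-i} for i = 0,…,10 and sum the products.
Σ = 1·100 − 2·81 + 3·64 − 4·49 + 5·36 − 6·25 + 7·16 − 8·9 + 9·4 − 10·1 + 11·0 = 30.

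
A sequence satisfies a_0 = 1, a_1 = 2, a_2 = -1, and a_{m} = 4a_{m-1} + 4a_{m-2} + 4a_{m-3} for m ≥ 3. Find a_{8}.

21296

The ordinary generating function has denominator 1 - 4y - 4y^2 - 4y^3.
Iterating the recurrence: a_0,…,a_{8} = 1, 2, -1, 8, 36, 172, 864, 4288, 21296.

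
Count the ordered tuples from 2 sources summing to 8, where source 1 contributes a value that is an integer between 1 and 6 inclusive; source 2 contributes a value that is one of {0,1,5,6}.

The generating function for the choices is (z + z² + z³ + z⁴ + z⁵ + z⁶)·(1 + z + z⁵ + z⁶); the count is [z⁸].
(z + z² + z³ + z⁴ + z⁵ + z⁶) has coefficients 0,1,1,1,1,1,1 for degrees 0…6.
(1 + z + z⁵ + z⁶) has coefficients 1,1,0,0,0,1,1,0,0 for degrees 0…8.
[z⁸] = 1·0 + 1·1 + 1·1 + 1·0 + 1·0 + 1·0 = 2.

2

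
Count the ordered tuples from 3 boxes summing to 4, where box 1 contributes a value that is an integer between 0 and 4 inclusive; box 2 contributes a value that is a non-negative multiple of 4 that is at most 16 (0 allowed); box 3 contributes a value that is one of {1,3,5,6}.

2

The generating function for the choices is (1 + q + q² + q³ + q⁴)·(1 + q⁴ + q⁸ + q¹² + q¹⁶)·(q + q³ + q⁵ + q⁶); the count is [q⁴].
(1 + q + q² + q³ + q⁴) has coefficients 1,1,1,1,1 for degrees 0…4.
(1 + q⁴ + q⁸ + q¹² + q¹⁶) has coefficients 1,0,0,0,1 for degrees 0…4.
Finally multiplying by (q + q³ + q⁵ + q⁶), the product of all factors after the first has coefficients 0,1,0,1,0 for degrees 0…4.
[q⁴] = 1·0 + 1·1 + 1·0 + 1·1 + 1·0 = 2.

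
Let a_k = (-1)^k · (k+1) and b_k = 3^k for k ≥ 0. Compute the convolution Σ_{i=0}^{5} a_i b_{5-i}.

This is [x^5] in the product of the two ordinary generating functions.
Σ = 1·243 − 2·81 + 3·27 − 4·9 + 5·3 − 6·1 = 135.

135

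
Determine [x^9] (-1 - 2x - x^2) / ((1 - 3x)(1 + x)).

-26244

The denominator gives the recurrence a_n = 2a_(n−1) + 3a_(n−2) for n ≥ 3; the numerator fixes a_0 = -1, a_1 = -4, a_2 = -12.
Iterating: -1, -4, -12, -36, -108, -324, -972, -2916, -8748, -26244, so a_9 = -26244.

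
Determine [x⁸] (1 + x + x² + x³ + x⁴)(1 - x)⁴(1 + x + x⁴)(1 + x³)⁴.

-18

(1 + x + x² + x³ + x⁴) has coefficients 1,1,1,1,1 for degrees 0…4.
(1 - x)⁴ has coefficients 1,-4,6,-4,1,0,0,0,0 for degrees 0…8.
Multiplying by (1 + x + x⁴) gives running coefficients 1,-3,2,2,-2,-3,6,-4,1 for degrees 0…8.
Finally multiplying by (1 + x³)⁴, the product of all factors after the first has coefficients 1,-3,2,6,-14,5,20,-30,1 for degrees 0…8.
[x⁸] = 1·1 + 1·(-30) + 1·20 + 1·5 + 1·(-14) = -18.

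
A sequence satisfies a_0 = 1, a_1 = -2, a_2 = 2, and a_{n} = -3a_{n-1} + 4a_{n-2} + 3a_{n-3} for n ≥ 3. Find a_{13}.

-6621764

The ordinary generating function has denominator 1 + 3z - 4z^2 - 3z^3.
Iterating the recurrence: a_0,…,a_{13} = 1, -2, 2, -11, 35, -143, 536, -2075, 7940, -30512, 117071, -449441, 1725071, -6621764.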